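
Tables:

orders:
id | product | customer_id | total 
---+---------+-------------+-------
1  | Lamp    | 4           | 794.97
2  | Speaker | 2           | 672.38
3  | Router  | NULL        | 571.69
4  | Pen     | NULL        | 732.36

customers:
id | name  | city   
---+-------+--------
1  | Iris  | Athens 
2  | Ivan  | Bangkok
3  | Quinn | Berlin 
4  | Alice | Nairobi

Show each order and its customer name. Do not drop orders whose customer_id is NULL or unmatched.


LEFT JOIN keeps every row from orders (the left table); where customer_id has no match in customers, the customer columns become NULL. Walk through each order:
  - order 1 (Lamp): customer_id=4 -> matches Alice
  - order 2 (Speaker): customer_id=2 -> matches Ivan
  - order 3 (Router): customer_id=NULL, no match -> kept with NULL
  - order 4 (Pen): customer_id=NULL, no match -> kept with NULL
All 4 rows appear; 2 have NULL customer.

SQL:
SELECT a.product, b.name AS customer
FROM orders a
LEFT JOIN customers b ON a.customer_id = b.id

Result:
product | customer
--------+---------
Lamp    | Alice   
Speaker | Ivan    
Router  | NULL    
Pen     | NULL    


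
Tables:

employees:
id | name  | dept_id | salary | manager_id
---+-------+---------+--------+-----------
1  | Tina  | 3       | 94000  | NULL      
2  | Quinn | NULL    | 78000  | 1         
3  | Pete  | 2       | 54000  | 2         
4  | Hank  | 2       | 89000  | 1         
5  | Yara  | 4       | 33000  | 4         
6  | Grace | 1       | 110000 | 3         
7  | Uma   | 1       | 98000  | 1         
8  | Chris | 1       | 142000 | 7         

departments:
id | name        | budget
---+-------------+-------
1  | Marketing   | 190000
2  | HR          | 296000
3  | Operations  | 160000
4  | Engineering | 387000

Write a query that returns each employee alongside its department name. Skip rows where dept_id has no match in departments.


INNER JOIN keeps only employees rows whose dept_id matches an id in departments. Walk through each employee:
  - employee 1 (Tina): dept_id=3 -> matches Operations
  - employee 2 (Quinn): dept_id=NULL, no match -> dropped
  - employee 3 (Pete): dept_id=2 -> matches HR
  - employee 4 (Hank): dept_id=2 -> matches HR
  - employee 5 (Yara): dept_id=4 -> matches Engineering
  - employee 6 (Grace): dept_id=1 -> matches Marketing
  - employee 7 (Uma): dept_id=1 -> matches Marketing
  - employee 8 (Chris): dept_id=1 -> matches Marketing
So 1 of 8 rows is dropped.

SQL:
SELECT a.name, b.name AS department
FROM employees a
INNER JOIN departments b ON a.dept_id = b.id

Result:
name  | department 
------+------------
Tina  | Operations 
Pete  | HR         
Hank  | HR         
Yara  | Engineering
Grace | Marketing  
Uma   | Marketing  
Chris | Marketing  


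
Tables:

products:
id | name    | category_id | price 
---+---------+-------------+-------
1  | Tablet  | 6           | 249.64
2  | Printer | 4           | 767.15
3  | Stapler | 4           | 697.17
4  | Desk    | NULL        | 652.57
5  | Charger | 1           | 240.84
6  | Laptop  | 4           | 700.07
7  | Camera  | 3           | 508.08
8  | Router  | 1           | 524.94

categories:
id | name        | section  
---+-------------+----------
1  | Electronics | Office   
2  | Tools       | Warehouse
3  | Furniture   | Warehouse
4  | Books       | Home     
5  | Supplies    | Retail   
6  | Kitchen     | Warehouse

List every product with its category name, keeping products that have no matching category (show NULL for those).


LEFT JOIN keeps every row from products (the left table); where category_id has no match in categories, the category columns become NULL. Walk through each product:
  - product 1 (Tablet): category_id=6 -> matches Kitchen
  - product 2 (Printer): category_id=4 -> matches Books
  - product 3 (Stapler): category_id=4 -> matches Books
  - product 4 (Desk): category_id=NULL, no match -> kept with NULL
  - product 5 (Charger): category_id=1 -> matches Electronics
  - product 6 (Laptop): category_id=4 -> matches Books
  - product 7 (Camera): category_id=3 -> matches Furniture
  - product 8 (Router): category_id=1 -> matches Electronics
All 8 rows appear; 1 has NULL category.

SQL:
SELECT a.name, b.name AS category
FROM products a
LEFT JOIN categories b ON a.category_id = b.id

Result:
name    | category   
--------+------------
Tablet  | Kitchen    
Printer | Books      
Stapler | Books      
Desk    | NULL       
Charger | Electronics
Laptop  | Books      
Camera  | Furniture  
Router  | Electronics


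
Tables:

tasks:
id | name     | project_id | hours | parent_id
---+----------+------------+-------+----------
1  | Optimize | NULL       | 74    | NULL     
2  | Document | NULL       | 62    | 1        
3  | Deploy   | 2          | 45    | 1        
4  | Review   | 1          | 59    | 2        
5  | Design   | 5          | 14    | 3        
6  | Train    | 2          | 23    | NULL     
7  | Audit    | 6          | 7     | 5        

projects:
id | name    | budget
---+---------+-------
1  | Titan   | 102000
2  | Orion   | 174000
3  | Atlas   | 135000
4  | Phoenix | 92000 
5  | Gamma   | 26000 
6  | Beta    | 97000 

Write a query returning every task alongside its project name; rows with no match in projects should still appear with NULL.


LEFT JOIN keeps every row from tasks (the left table); where project_id has no match in projects, the project columns become NULL. Walk through each task:
  - task 1 (Optimize): project_id=NULL, no match -> kept with NULL
  - task 2 (Document): project_id=NULL, no match -> kept with NULL
  - task 3 (Deploy): project_id=2 -> matches Orion
  - task 4 (Review): project_id=1 -> matches Titan
  - task 5 (Design): project_id=5 -> matches Gamma
  - task 6 (Train): project_id=2 -> matches Orion
  - task 7 (Audit): project_id=6 -> matches Beta
All 7 rows appear; 2 have NULL project.

SQL:
SELECT a.name, b.name AS project
FROM tasks a
LEFT JOIN projects b ON a.project_id = b.id

Result:
name     | project
---------+--------
Optimize | NULL   
Document | NULL   
Deploy   | Orion  
Review   | Titan  
Design   | Gamma  
Train    | Orion  
Audit    | Beta   


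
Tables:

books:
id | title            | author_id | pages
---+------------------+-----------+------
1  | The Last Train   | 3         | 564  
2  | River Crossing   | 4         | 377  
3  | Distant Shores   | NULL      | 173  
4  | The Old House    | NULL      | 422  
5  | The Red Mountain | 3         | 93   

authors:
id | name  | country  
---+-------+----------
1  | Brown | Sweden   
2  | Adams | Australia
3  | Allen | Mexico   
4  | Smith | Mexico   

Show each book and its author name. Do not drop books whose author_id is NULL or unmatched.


LEFT JOIN keeps every row from books (the left table); where author_id has no match in authors, the author columns become NULL. Walk through each book:
  - book 1 (The Last Train): author_id=3 -> matches Allen
  - book 2 (River Crossing): author_id=4 -> matches Smith
  - book 3 (Distant Shores): author_id=NULL, no match -> kept with NULL
  - book 4 (The Old House): author_id=NULL, no match -> kept with NULL
  - book 5 (The Red Mountain): author_id=3 -> matches Allen
All 5 rows appear; 2 have NULL author.

SQL:
SELECT a.title, b.name AS author
FROM books a
LEFT JOIN authors b ON a.author_id = b.id

Result:
title            | author
-----------------+-------
The Last Train   | Allen 
River Crossing   | Smith 
Distant Shores   | NULL  
The Old House    | NULL  
The Red Mountain | Allen 


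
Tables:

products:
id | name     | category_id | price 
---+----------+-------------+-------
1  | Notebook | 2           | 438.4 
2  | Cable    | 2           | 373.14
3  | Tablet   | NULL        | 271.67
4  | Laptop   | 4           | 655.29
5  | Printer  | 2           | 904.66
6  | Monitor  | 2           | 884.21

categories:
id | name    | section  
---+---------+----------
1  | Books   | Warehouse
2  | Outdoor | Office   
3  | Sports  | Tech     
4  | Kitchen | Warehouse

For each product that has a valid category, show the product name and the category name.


INNER JOIN keeps only products rows whose category_id matches an id in categories. Walk through each product:
  - product 1 (Notebook): category_id=2 -> matches Outdoor
  - product 2 (Cable): category_id=2 -> matches Outdoor
  - product 3 (Tablet): category_id=NULL, no match -> dropped
  - product 4 (Laptop): category_id=4 -> matches Kitchen
  - product 5 (Printer): category_id=2 -> matches Outdoor
  - product 6 (Monitor): category_id=2 -> matches Outdoor
So 1 of 6 rows is dropped.

SQL:
SELECT a.name, b.name AS category
FROM products a
INNER JOIN categories b ON a.category_id = b.id

Result:
name     | category
---------+---------
Notebook | Outdoor 
Cable    | Outdoor 
Laptop   | Kitchen 
Printer  | Outdoor 
Monitor  | Outdoor 


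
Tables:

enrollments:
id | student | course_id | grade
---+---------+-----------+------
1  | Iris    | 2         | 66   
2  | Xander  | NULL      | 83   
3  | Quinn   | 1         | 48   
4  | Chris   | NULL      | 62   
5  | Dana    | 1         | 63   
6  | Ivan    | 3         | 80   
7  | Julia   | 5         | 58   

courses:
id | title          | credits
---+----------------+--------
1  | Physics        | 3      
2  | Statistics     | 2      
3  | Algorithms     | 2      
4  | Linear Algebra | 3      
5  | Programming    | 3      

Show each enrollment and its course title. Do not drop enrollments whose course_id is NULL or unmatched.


LEFT JOIN keeps every row from enrollments (the left table); where course_id has no match in courses, the course columns become NULL. Walk through each enrollment:
  - enrollment 1 (Iris): course_id=2 -> matches Statistics
  - enrollment 2 (Xander): course_id=NULL, no match -> kept with NULL
  - enrollment 3 (Quinn): course_id=1 -> matches Physics
  - enrollment 4 (Chris): course_id=NULL, no match -> kept with NULL
  - enrollment 5 (Dana): course_id=1 -> matches Physics
  - enrollment 6 (Ivan): course_id=3 -> matches Algorithms
  - enrollment 7 (Julia): course_id=5 -> matches Programming
All 7 rows appear; 2 have NULL course.

SQL:
SELECT a.student, b.title AS course
FROM enrollments a
LEFT JOIN courses b ON a.course_id = b.id

Result:
student | course     
--------+------------
Iris    | Statistics 
Xander  | NULL       
Quinn   | Physics    
Chris   | NULL       
Dana    | Physics    
Ivan    | Algorithms 
Julia   | Programming


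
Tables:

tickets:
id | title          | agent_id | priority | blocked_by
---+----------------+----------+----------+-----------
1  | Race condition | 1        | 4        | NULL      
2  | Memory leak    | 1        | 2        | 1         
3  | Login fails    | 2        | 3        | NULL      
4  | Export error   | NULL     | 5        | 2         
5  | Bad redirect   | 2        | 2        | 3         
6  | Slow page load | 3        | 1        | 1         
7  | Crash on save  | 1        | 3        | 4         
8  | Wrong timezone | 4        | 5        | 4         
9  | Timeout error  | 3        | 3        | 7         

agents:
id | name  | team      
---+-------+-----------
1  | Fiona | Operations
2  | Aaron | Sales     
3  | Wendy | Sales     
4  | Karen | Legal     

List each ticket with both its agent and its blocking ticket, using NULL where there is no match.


Two LEFT JOINs from the same base table tickets: one to agents via agent_id, one to tickets itself via blocked_by. Both are LEFT so every ticket is preserved.
Match against agents:
  - ticket 1 (Race condition): agent_id=1 -> matches Fiona
  - ticket 2 (Memory leak): agent_id=1 -> matches Fiona
  - ticket 3 (Login fails): agent_id=2 -> matches Aaron
  - ticket 4 (Export error): agent_id=NULL, no match -> kept with NULL
  - ticket 5 (Bad redirect): agent_id=2 -> matches Aaron
  - ticket 6 (Slow page load): agent_id=3 -> matches Wendy
  - ticket 7 (Crash on save): agent_id=1 -> matches Fiona
  - ticket 8 (Wrong timezone): agent_id=4 -> matches Karen
  - ticket 9 (Timeout error): agent_id=3 -> matches Wendy
Match against tickets (self):
  - ticket 1 (Race condition): blocked_by=NULL -> NULL
  - ticket 2 (Memory leak): blocked_by=1 -> Race condition
  - ticket 3 (Login fails): blocked_by=NULL -> NULL
  - ticket 4 (Export error): blocked_by=2 -> Memory leak
  - ticket 5 (Bad redirect): blocked_by=3 -> Login fails
  - ticket 6 (Slow page load): blocked_by=1 -> Race condition
  - ticket 7 (Crash on save): blocked_by=4 -> Export error
  - ticket 8 (Wrong timezone): blocked_by=4 -> Export error
  - ticket 9 (Timeout error): blocked_by=7 -> Crash on save

SQL:
SELECT a.title, b.name AS agent, c.title AS blocked_by
FROM tickets a
LEFT JOIN agents b ON a.agent_id = b.id
LEFT JOIN tickets c ON a.blocked_by = c.id

Result:
title          | agent | blocked_by    
---------------+-------+---------------
Race condition | Fiona | NULL          
Memory leak    | Fiona | Race condition
Login fails    | Aaron | NULL          
Export error   | NULL  | Memory leak   
Bad redirect   | Aaron | Login fails   
Slow page load | Wendy | Race condition
Crash on save  | Fiona | Export error  
Wrong timezone | Karen | Export error  
Timeout error  | Wendy | Crash on save 


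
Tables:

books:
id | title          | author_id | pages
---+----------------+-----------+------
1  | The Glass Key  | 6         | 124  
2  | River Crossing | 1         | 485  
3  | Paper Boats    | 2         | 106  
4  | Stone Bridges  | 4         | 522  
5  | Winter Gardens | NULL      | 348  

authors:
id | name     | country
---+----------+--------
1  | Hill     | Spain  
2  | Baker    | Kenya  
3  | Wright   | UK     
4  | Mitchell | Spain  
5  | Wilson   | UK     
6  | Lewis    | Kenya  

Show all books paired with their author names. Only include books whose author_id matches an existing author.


INNER JOIN keeps only books rows whose author_id matches an id in authors. Walk through each book:
  - book 1 (The Glass Key): author_id=6 -> matches Lewis
  - book 2 (River Crossing): author_id=1 -> matches Hill
  - book 3 (Paper Boats): author_id=2 -> matches Baker
  - book 4 (Stone Bridges): author_id=4 -> matches Mitchell
  - book 5 (Winter Gardens): author_id=NULL, no match -> dropped
So 1 of 5 rows is dropped.

SQL:
SELECT a.title, b.name AS author
FROM books a
INNER JOIN authors b ON a.author_id = b.id

Result:
title          | author  
---------------+---------
The Glass Key  | Lewis   
River Crossing | Hill    
Paper Boats    | Baker   
Stone Bridges  | Mitchell


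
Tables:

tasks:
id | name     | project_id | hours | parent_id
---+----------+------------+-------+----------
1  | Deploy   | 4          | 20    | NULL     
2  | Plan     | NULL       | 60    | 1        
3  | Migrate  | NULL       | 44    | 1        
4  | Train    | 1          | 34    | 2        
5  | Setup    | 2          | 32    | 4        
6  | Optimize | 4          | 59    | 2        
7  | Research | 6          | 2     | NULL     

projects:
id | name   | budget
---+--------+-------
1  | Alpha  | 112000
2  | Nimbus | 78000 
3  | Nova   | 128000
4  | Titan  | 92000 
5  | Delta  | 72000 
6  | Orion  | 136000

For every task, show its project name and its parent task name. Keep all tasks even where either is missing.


Two LEFT JOINs from the same base table tasks: one to projects via project_id, one to tasks itself via parent_id. Both are LEFT so every task is preserved.
Match against projects:
  - task 1 (Deploy): project_id=4 -> matches Titan
  - task 2 (Plan): project_id=NULL, no match -> kept with NULL
  - task 3 (Migrate): project_id=NULL, no match -> kept with NULL
  - task 4 (Train): project_id=1 -> matches Alpha
  - task 5 (Setup): project_id=2 -> matches Nimbus
  - task 6 (Optimize): project_id=4 -> matches Titan
  - task 7 (Research): project_id=6 -> matches Orion
Match against tasks (self):
  - task 1 (Deploy): parent_id=NULL -> NULL
  - task 2 (Plan): parent_id=1 -> Deploy
  - task 3 (Migrate): parent_id=1 -> Deploy
  - task 4 (Train): parent_id=2 -> Plan
  - task 5 (Setup): parent_id=4 -> Train
  - task 6 (Optimize): parent_id=2 -> Plan
  - task 7 (Research): parent_id=NULL -> NULL

SQL:
SELECT a.name, b.name AS project, c.name AS parent
FROM tasks a
LEFT JOIN projects b ON a.project_id = b.id
LEFT JOIN tasks c ON a.parent_id = c.id

Result:
name     | project | parent
---------+---------+-------
Deploy   | Titan   | NULL  
Plan     | NULL    | Deploy
Migrate  | NULL    | Deploy
Train    | Alpha   | Plan  
Setup    | Nimbus  | Train 
Optimize | Titan   | Plan  
Research | Orion   | NULL  


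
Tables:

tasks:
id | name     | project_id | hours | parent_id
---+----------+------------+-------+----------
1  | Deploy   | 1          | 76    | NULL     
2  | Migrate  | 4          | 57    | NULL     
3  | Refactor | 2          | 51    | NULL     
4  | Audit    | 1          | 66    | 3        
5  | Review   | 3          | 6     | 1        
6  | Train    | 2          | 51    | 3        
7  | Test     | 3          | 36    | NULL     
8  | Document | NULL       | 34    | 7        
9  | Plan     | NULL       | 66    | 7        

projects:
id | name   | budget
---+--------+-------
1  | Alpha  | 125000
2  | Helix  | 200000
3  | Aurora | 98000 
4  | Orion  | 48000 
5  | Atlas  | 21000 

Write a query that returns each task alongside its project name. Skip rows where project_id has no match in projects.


INNER JOIN keeps only tasks rows whose project_id matches an id in projects. Walk through each task:
  - task 1 (Deploy): project_id=1 -> matches Alpha
  - task 2 (Migrate): project_id=4 -> matches Orion
  - task 3 (Refactor): project_id=2 -> matches Helix
  - task 4 (Audit): project_id=1 -> matches Alpha
  - task 5 (Review): project_id=3 -> matches Aurora
  - task 6 (Train): project_id=2 -> matches Helix
  - task 7 (Test): project_id=3 -> matches Aurora
  - task 8 (Document): project_id=NULL, no match -> dropped
  - task 9 (Plan): project_id=NULL, no match -> dropped
So 2 of 9 rows are dropped.

SQL:
SELECT a.name, b.name AS project
FROM tasks a
INNER JOIN projects b ON a.project_id = b.id

Result:
name     | project
---------+--------
Deploy   | Alpha  
Migrate  | Orion  
Refactor | Helix  
Audit    | Alpha  
Review   | Aurora 
Train    | Helix  
Test     | Aurora 


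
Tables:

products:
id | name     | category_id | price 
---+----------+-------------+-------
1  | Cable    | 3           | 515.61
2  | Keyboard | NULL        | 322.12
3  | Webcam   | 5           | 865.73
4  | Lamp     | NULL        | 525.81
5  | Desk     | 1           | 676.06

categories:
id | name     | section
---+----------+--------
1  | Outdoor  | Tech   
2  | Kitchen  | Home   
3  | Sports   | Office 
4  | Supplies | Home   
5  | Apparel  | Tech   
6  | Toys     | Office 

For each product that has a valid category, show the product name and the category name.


INNER JOIN keeps only products rows whose category_id matches an id in categories. Walk through each product:
  - product 1 (Cable): category_id=3 -> matches Sports
  - product 2 (Keyboard): category_id=NULL, no match -> dropped
  - product 3 (Webcam): category_id=5 -> matches Apparel
  - product 4 (Lamp): category_id=NULL, no match -> dropped
  - product 5 (Desk): category_id=1 -> matches Outdoor
So 2 of 5 rows are dropped.

SQL:
SELECT a.name, b.name AS category
FROM products a
INNER JOIN categories b ON a.category_id = b.id

Result:
name   | category
-------+---------
Cable  | Sports  
Webcam | Apparel 
Desk   | Outdoor 


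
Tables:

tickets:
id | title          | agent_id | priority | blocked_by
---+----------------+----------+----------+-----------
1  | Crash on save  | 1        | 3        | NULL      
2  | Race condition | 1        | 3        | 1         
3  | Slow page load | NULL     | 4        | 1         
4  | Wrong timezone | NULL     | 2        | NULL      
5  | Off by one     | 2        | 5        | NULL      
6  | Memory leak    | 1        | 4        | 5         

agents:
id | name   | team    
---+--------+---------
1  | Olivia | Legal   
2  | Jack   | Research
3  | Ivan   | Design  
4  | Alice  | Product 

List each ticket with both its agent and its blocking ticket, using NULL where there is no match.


Two LEFT JOINs from the same base table tickets: one to agents via agent_id, one to tickets itself via blocked_by. Both are LEFT so every ticket is preserved.
Match against agents:
  - ticket 1 (Crash on save): agent_id=1 -> matches Olivia
  - ticket 2 (Race condition): agent_id=1 -> matches Olivia
  - ticket 3 (Slow page load): agent_id=NULL, no match -> kept with NULL
  - ticket 4 (Wrong timezone): agent_id=NULL, no match -> kept with NULL
  - ticket 5 (Off by one): agent_id=2 -> matches Jack
  - ticket 6 (Memory leak): agent_id=1 -> matches Olivia
Match against tickets (self):
  - ticket 1 (Crash on save): blocked_by=NULL -> NULL
  - ticket 2 (Race condition): blocked_by=1 -> Crash on save
  - ticket 3 (Slow page load): blocked_by=1 -> Crash on save
  - ticket 4 (Wrong timezone): blocked_by=NULL -> NULL
  - ticket 5 (Off by one): blocked_by=NULL -> NULL
  - ticket 6 (Memory leak): blocked_by=5 -> Off by one

SQL:
SELECT a.title, b.name AS agent, c.title AS blocked_by
FROM tickets a
LEFT JOIN agents b ON a.agent_id = b.id
LEFT JOIN tickets c ON a.blocked_by = c.id

Result:
title          | agent  | blocked_by   
---------------+--------+--------------
Crash on save  | Olivia | NULL         
Race condition | Olivia | Crash on save
Slow page load | NULL   | Crash on save
Wrong timezone | NULL   | NULL         
Off by one     | Jack   | NULL         
Memory leak    | Olivia | Off by one   


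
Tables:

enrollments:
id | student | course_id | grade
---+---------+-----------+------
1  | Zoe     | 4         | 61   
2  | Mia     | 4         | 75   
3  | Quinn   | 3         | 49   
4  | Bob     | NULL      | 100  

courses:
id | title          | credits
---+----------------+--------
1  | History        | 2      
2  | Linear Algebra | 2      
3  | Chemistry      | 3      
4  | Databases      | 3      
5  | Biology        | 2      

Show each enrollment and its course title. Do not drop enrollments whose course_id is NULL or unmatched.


LEFT JOIN keeps every row from enrollments (the left table); where course_id has no match in courses, the course columns become NULL. Walk through each enrollment:
  - enrollment 1 (Zoe): course_id=4 -> matches Databases
  - enrollment 2 (Mia): course_id=4 -> matches Databases
  - enrollment 3 (Quinn): course_id=3 -> matches Chemistry
  - enrollment 4 (Bob): course_id=NULL, no match -> kept with NULL
All 4 rows appear; 1 has NULL course.

SQL:
SELECT a.student, b.title AS course
FROM enrollments a
LEFT JOIN courses b ON a.course_id = b.id

Result:
student | course   
--------+----------
Zoe     | Databases
Mia     | Databases
Quinn   | Chemistry
Bob     | NULL     


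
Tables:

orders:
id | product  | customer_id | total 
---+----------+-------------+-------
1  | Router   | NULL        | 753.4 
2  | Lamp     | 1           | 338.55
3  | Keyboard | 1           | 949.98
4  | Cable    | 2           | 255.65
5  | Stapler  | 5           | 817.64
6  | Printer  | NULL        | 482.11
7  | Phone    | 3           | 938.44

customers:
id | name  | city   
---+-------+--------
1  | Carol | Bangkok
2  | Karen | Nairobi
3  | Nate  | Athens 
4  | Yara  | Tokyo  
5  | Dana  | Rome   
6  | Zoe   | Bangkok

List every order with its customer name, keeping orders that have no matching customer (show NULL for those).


LEFT JOIN keeps every row from orders (the left table); where customer_id has no match in customers, the customer columns become NULL. Walk through each order:
  - order 1 (Router): customer_id=NULL, no match -> kept with NULL
  - order 2 (Lamp): customer_id=1 -> matches Carol
  - order 3 (Keyboard): customer_id=1 -> matches Carol
  - order 4 (Cable): customer_id=2 -> matches Karen
  - order 5 (Stapler): customer_id=5 -> matches Dana
  - order 6 (Printer): customer_id=NULL, no match -> kept with NULL
  - order 7 (Phone): customer_id=3 -> matches Nate
All 7 rows appear; 2 have NULL customer.

SQL:
SELECT a.product, b.name AS customer
FROM orders a
LEFT JOIN customers b ON a.customer_id = b.id

Result:
product  | customer
---------+---------
Router   | NULL    
Lamp     | Carol   
Keyboard | Carol   
Cable    | Karen   
Stapler  | Dana    
Printer  | NULL    
Phone    | Nate    


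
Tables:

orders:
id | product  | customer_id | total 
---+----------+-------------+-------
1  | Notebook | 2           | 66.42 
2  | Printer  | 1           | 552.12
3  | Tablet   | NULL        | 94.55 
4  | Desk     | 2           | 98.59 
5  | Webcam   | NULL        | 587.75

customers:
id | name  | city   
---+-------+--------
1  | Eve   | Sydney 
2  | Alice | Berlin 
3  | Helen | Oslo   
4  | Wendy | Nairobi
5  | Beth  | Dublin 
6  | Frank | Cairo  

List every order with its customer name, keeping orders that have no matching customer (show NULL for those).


LEFT JOIN keeps every row from orders (the left table); where customer_id has no match in customers, the customer columns become NULL. Walk through each order:
  - order 1 (Notebook): customer_id=2 -> matches Alice
  - order 2 (Printer): customer_id=1 -> matches Eve
  - order 3 (Tablet): customer_id=NULL, no match -> kept with NULL
  - order 4 (Desk): customer_id=2 -> matches Alice
  - order 5 (Webcam): customer_id=NULL, no match -> kept with NULL
All 5 rows appear; 2 have NULL customer.

SQL:
SELECT a.product, b.name AS customer
FROM orders a
LEFT JOIN customers b ON a.customer_id = b.id

Result:
product  | customer
---------+---------
Notebook | Alice   
Printer  | Eve     
Tablet   | NULL    
Desk     | Alice   
Webcam   | NULL    


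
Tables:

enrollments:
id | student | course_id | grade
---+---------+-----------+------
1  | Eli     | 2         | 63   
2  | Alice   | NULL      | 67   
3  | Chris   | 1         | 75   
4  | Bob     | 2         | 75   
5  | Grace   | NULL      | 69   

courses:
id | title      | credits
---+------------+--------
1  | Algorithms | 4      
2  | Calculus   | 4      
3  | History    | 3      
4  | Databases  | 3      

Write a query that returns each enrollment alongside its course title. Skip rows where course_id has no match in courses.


INNER JOIN keeps only enrollments rows whose course_id matches an id in courses. Walk through each enrollment:
  - enrollment 1 (Eli): course_id=2 -> matches Calculus
  - enrollment 2 (Alice): course_id=NULL, no match -> dropped
  - enrollment 3 (Chris): course_id=1 -> matches Algorithms
  - enrollment 4 (Bob): course_id=2 -> matches Calculus
  - enrollment 5 (Grace): course_id=NULL, no match -> dropped
So 2 of 5 rows are dropped.

SQL:
SELECT a.student, b.title AS course
FROM enrollments a
INNER JOIN courses b ON a.course_id = b.id

Result:
student | course    
--------+-----------
Eli     | Calculus  
Chris   | Algorithms
Bob     | Calculus  


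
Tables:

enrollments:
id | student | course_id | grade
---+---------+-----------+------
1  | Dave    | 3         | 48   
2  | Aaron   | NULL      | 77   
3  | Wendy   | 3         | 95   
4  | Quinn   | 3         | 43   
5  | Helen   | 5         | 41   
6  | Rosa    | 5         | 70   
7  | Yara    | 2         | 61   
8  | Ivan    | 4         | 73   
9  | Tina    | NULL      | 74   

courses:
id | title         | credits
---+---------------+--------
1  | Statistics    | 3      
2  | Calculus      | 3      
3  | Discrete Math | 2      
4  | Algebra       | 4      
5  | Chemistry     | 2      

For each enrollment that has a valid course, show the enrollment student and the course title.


INNER JOIN keeps only enrollments rows whose course_id matches an id in courses. Walk through each enrollment:
  - enrollment 1 (Dave): course_id=3 -> matches Discrete Math
  - enrollment 2 (Aaron): course_id=NULL, no match -> dropped
  - enrollment 3 (Wendy): course_id=3 -> matches Discrete Math
  - enrollment 4 (Quinn): course_id=3 -> matches Discrete Math
  - enrollment 5 (Helen): course_id=5 -> matches Chemistry
  - enrollment 6 (Rosa): course_id=5 -> matches Chemistry
  - enrollment 7 (Yara): course_id=2 -> matches Calculus
  - enrollment 8 (Ivan): course_id=4 -> matches Algebra
  - enrollment 9 (Tina): course_id=NULL, no match -> dropped
So 2 of 9 rows are dropped.

SQL:
SELECT a.student, b.title AS course
FROM enrollments a
INNER JOIN courses b ON a.course_id = b.id

Result:
student | course       
--------+--------------
Dave    | Discrete Math
Wendy   | Discrete Math
Quinn   | Discrete Math
Helen   | Chemistry    
Rosa    | Chemistry    
Yara    | Calculus     
Ivan    | Algebra      


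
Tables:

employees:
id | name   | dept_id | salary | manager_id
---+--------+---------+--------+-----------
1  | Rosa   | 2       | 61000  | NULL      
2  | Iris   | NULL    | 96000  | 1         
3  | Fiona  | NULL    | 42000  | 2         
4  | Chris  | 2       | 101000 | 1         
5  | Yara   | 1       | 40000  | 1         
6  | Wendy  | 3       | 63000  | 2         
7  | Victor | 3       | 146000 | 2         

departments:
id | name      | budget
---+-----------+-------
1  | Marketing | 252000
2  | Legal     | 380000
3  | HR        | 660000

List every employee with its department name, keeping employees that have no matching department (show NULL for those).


LEFT JOIN keeps every row from employees (the left table); where dept_id has no match in departments, the department columns become NULL. Walk through each employee:
  - employee 1 (Rosa): dept_id=2 -> matches Legal
  - employee 2 (Iris): dept_id=NULL, no match -> kept with NULL
  - employee 3 (Fiona): dept_id=NULL, no match -> kept with NULL
  - employee 4 (Chris): dept_id=2 -> matches Legal
  - employee 5 (Yara): dept_id=1 -> matches Marketing
  - employee 6 (Wendy): dept_id=3 -> matches HR
  - employee 7 (Victor): dept_id=3 -> matches HR
All 7 rows appear; 2 have NULL department.

SQL:
SELECT a.name, b.name AS department
FROM employees a
LEFT JOIN departments b ON a.dept_id = b.id

Result:
name   | department
-------+-----------
Rosa   | Legal     
Iris   | NULL      
Fiona  | NULL      
Chris  | Legal     
Yara   | Marketing 
Wendy  | HR        
Victor | HR        


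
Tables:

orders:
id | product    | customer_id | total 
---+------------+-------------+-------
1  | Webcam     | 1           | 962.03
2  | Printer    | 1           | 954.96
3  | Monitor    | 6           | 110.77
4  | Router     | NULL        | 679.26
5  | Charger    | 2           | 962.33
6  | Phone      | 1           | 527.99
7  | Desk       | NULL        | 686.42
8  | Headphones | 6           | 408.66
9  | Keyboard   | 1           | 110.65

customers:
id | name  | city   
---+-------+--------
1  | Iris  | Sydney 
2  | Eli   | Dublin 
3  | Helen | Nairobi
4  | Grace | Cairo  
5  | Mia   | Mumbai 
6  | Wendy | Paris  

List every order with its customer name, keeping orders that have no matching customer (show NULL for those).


LEFT JOIN keeps every row from orders (the left table); where customer_id has no match in customers, the customer columns become NULL. Walk through each order:
  - order 1 (Webcam): customer_id=1 -> matches Iris
  - order 2 (Printer): customer_id=1 -> matches Iris
  - order 3 (Monitor): customer_id=6 -> matches Wendy
  - order 4 (Router): customer_id=NULL, no match -> kept with NULL
  - order 5 (Charger): customer_id=2 -> matches Eli
  - order 6 (Phone): customer_id=1 -> matches Iris
  - order 7 (Desk): customer_id=NULL, no match -> kept with NULL
  - order 8 (Headphones): customer_id=6 -> matches Wendy
  - order 9 (Keyboard): customer_id=1 -> matches Iris
All 9 rows appear; 2 have NULL customer.

SQL:
SELECT a.product, b.name AS customer
FROM orders a
LEFT JOIN customers b ON a.customer_id = b.id

Result:
product    | customer
-----------+---------
Webcam     | Iris    
Printer    | Iris    
Monitor    | Wendy   
Router     | NULL    
Charger    | Eli     
Phone      | Iris    
Desk       | NULL    
Headphones | Wendy   
Keyboard   | Iris    


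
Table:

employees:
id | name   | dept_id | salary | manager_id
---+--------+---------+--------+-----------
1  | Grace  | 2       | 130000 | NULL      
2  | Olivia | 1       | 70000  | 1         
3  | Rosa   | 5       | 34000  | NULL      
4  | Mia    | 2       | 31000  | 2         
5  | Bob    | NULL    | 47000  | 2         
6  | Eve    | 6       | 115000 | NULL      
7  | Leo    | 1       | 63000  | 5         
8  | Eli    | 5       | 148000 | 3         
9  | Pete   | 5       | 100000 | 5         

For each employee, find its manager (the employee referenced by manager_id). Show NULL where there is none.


This is a self-join: employees is joined to a second copy of itself, matching each row's manager_id to another row's id. Use LEFT JOIN so rows with manager_id=NULL are kept.
  - employee 1 (Grace): manager_id=NULL -> NULL
  - employee 2 (Olivia): manager_id=1 -> Grace
  - employee 3 (Rosa): manager_id=NULL -> NULL
  - employee 4 (Mia): manager_id=2 -> Olivia
  - employee 5 (Bob): manager_id=2 -> Olivia
  - employee 6 (Eve): manager_id=NULL -> NULL
  - employee 7 (Leo): manager_id=5 -> Bob
  - employee 8 (Eli): manager_id=3 -> Rosa
  - employee 9 (Pete): manager_id=5 -> Bob

SQL:
SELECT a.name AS item, b.name AS manager
FROM employees a
LEFT JOIN employees b ON a.manager_id = b.id

Result:
item   | manager
-------+--------
Grace  | NULL   
Olivia | Grace  
Rosa   | NULL   
Mia    | Olivia 
Bob    | Olivia 
Eve    | NULL   
Leo    | Bob    
Eli    | Rosa   
Pete   | Bob    


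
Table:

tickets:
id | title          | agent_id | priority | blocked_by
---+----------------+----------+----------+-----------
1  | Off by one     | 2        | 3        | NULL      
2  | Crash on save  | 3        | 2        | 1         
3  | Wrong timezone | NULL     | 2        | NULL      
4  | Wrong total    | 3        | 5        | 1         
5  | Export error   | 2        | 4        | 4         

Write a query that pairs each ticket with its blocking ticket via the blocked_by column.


This is a self-join: tickets is joined to a second copy of itself, matching each row's blocked_by to another row's id. Use LEFT JOIN so rows with blocked_by=NULL are kept.
  - ticket 1 (Off by one): blocked_by=NULL -> NULL
  - ticket 2 (Crash on save): blocked_by=1 -> Off by one
  - ticket 3 (Wrong timezone): blocked_by=NULL -> NULL
  - ticket 4 (Wrong total): blocked_by=1 -> Off by one
  - ticket 5 (Export error): blocked_by=4 -> Wrong total

SQL:
SELECT a.title AS item, b.title AS blocked_by
FROM tickets a
LEFT JOIN tickets b ON a.blocked_by = b.id

Result:
item           | blocked_by 
---------------+------------
Off by one     | NULL       
Crash on save  | Off by one 
Wrong timezone | NULL       
Wrong total    | Off by one 
Export error   | Wrong total


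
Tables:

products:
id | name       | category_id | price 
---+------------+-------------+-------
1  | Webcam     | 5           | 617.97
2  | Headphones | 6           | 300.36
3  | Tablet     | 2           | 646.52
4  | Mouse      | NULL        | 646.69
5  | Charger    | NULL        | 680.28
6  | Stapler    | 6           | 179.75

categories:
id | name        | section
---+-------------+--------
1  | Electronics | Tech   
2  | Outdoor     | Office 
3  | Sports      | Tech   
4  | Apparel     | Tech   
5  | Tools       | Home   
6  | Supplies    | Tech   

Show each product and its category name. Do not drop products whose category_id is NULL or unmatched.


LEFT JOIN keeps every row from products (the left table); where category_id has no match in categories, the category columns become NULL. Walk through each product:
  - product 1 (Webcam): category_id=5 -> matches Tools
  - product 2 (Headphones): category_id=6 -> matches Supplies
  - product 3 (Tablet): category_id=2 -> matches Outdoor
  - product 4 (Mouse): category_id=NULL, no match -> kept with NULL
  - product 5 (Charger): category_id=NULL, no match -> kept with NULL
  - product 6 (Stapler): category_id=6 -> matches Supplies
All 6 rows appear; 2 have NULL category.

SQL:
SELECT a.name, b.name AS category
FROM products a
LEFT JOIN categories b ON a.category_id = b.id

Result:
name       | category
-----------+---------
Webcam     | Tools   
Headphones | Supplies
Tablet     | Outdoor 
Mouse      | NULL    
Charger    | NULL    
Stapler    | Supplies


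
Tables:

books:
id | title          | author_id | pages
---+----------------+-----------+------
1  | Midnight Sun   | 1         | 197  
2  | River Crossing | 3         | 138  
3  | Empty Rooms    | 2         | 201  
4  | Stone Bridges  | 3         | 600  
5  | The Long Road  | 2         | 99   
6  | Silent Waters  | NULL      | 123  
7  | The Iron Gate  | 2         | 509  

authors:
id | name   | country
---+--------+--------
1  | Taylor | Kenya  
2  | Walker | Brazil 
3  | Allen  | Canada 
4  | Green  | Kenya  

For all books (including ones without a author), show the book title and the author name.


LEFT JOIN keeps every row from books (the left table); where author_id has no match in authors, the author columns become NULL. Walk through each book:
  - book 1 (Midnight Sun): author_id=1 -> matches Taylor
  - book 2 (River Crossing): author_id=3 -> matches Allen
  - book 3 (Empty Rooms): author_id=2 -> matches Walker
  - book 4 (Stone Bridges): author_id=3 -> matches Allen
  - book 5 (The Long Road): author_id=2 -> matches Walker
  - book 6 (Silent Waters): author_id=NULL, no match -> kept with NULL
  - book 7 (The Iron Gate): author_id=2 -> matches Walker
All 7 rows appear; 1 has NULL author.

SQL:
SELECT a.title, b.name AS author
FROM books a
LEFT JOIN authors b ON a.author_id = b.id

Result:
title          | author
---------------+-------
Midnight Sun   | Taylor
River Crossing | Allen 
Empty Rooms    | Walker
Stone Bridges  | Allen 
The Long Road  | Walker
Silent Waters  | NULL  
The Iron Gate  | Walker


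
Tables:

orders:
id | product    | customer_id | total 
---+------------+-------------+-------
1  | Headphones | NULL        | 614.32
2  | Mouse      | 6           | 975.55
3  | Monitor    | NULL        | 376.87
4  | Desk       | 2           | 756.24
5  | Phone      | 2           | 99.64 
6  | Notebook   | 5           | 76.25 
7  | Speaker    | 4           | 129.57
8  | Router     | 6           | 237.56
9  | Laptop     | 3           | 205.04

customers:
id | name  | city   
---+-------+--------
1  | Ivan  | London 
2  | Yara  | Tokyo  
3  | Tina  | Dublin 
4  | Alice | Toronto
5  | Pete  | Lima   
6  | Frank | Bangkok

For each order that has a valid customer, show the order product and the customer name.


INNER JOIN keeps only orders rows whose customer_id matches an id in customers. Walk through each order:
  - order 1 (Headphones): customer_id=NULL, no match -> dropped
  - order 2 (Mouse): customer_id=6 -> matches Frank
  - order 3 (Monitor): customer_id=NULL, no match -> dropped
  - order 4 (Desk): customer_id=2 -> matches Yara
  - order 5 (Phone): customer_id=2 -> matches Yara
  - order 6 (Notebook): customer_id=5 -> matches Pete
  - order 7 (Speaker): customer_id=4 -> matches Alice
  - order 8 (Router): customer_id=6 -> matches Frank
  - order 9 (Laptop): customer_id=3 -> matches Tina
So 2 of 9 rows are dropped.

SQL:
SELECT a.product, b.name AS customer
FROM orders a
INNER JOIN customers b ON a.customer_id = b.id

Result:
product  | customer
---------+---------
Mouse    | Frank   
Desk     | Yara    
Phone    | Yara    
Notebook | Pete    
Speaker  | Alice   
Router   | Frank   
Laptop   | Tina    


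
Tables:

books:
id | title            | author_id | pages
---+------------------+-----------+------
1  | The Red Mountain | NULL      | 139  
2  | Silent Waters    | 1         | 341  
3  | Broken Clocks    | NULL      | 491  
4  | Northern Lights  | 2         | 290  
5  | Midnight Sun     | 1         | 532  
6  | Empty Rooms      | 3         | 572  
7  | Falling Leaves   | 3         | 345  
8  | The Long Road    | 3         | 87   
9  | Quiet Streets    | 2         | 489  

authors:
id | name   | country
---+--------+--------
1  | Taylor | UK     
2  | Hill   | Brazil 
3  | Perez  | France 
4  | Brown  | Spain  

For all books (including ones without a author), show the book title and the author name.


LEFT JOIN keeps every row from books (the left table); where author_id has no match in authors, the author columns become NULL. Walk through each book:
  - book 1 (The Red Mountain): author_id=NULL, no match -> kept with NULL
  - book 2 (Silent Waters): author_id=1 -> matches Taylor
  - book 3 (Broken Clocks): author_id=NULL, no match -> kept with NULL
  - book 4 (Northern Lights): author_id=2 -> matches Hill
  - book 5 (Midnight Sun): author_id=1 -> matches Taylor
  - book 6 (Empty Rooms): author_id=3 -> matches Perez
  - book 7 (Falling Leaves): author_id=3 -> matches Perez
  - book 8 (The Long Road): author_id=3 -> matches Perez
  - book 9 (Quiet Streets): author_id=2 -> matches Hill
All 9 rows appear; 2 have NULL author.

SQL:
SELECT a.title, b.name AS author
FROM books a
LEFT JOIN authors b ON a.author_id = b.id

Result:
title            | author
-----------------+-------
The Red Mountain | NULL  
Silent Waters    | Taylor
Broken Clocks    | NULL  
Northern Lights  | Hill  
Midnight Sun     | Taylor
Empty Rooms      | Perez 
Falling Leaves   | Perez 
The Long Road    | Perez 
Quiet Streets    | Hill  
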